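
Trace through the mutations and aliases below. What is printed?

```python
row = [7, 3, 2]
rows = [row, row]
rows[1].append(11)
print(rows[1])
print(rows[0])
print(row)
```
[7, 3, 2, 11]
[7, 3, 2, 11]
[7, 3, 2, 11]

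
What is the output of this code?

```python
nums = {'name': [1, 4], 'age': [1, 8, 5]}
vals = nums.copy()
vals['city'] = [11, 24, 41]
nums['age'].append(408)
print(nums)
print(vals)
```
{'name': [1, 4], 'age': [1, 8, 5, 408]}
{'name': [1, 4], 'age': [1, 8, 5, 408], 'city': [11, 24, 41]}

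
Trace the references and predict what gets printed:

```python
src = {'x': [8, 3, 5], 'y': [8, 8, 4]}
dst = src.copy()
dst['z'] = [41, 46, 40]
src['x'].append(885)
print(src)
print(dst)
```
{'x': [8, 3, 5, 885], 'y': [8, 8, 4]}
{'x': [8, 3, 5, 885], 'y': [8, 8, 4], 'z': [41, 46, 40]}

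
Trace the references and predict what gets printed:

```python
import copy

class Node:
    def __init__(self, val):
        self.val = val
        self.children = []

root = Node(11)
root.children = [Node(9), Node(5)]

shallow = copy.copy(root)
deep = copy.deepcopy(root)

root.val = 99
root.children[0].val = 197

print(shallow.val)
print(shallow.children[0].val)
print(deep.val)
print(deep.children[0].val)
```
11
197
11
9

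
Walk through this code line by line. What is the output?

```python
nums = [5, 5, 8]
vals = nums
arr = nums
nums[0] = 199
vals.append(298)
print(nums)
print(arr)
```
[199, 5, 8, 298]
[199, 5, 8, 298]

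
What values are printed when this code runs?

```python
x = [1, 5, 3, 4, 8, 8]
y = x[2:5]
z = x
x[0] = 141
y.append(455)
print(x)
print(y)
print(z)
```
[141, 5, 3, 4, 8, 8]
[3, 4, 8, 455]
[141, 5, 3, 4, 8, 8]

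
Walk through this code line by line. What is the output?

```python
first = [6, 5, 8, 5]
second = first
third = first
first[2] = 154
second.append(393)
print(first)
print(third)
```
[6, 5, 154, 5, 393]
[6, 5, 154, 5, 393]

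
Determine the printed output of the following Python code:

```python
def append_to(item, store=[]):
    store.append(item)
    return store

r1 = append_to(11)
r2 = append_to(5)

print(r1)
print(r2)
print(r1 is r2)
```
[11, 5]
[11, 5]
True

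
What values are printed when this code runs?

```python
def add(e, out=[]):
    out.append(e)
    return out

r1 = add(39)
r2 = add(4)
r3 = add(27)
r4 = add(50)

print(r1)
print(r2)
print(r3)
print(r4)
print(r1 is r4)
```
[39, 4, 27, 50]
[39, 4, 27, 50]
[39, 4, 27, 50]
[39, 4, 27, 50]
True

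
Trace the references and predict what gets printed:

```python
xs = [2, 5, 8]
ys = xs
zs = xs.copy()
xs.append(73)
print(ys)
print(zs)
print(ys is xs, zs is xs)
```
[2, 5, 8, 73]
[2, 5, 8]
True False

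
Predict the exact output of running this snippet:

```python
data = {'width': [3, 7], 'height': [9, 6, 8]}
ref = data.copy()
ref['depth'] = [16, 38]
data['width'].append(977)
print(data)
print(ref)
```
{'width': [3, 7, 977], 'height': [9, 6, 8]}
{'width': [3, 7, 977], 'height': [9, 6, 8], 'depth': [16, 38]}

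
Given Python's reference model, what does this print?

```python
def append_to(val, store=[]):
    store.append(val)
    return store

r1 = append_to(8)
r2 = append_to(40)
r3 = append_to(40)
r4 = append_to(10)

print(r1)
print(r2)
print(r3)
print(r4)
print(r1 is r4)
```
[8, 40, 40, 10]
[8, 40, 40, 10]
[8, 40, 40, 10]
[8, 40, 40, 10]
True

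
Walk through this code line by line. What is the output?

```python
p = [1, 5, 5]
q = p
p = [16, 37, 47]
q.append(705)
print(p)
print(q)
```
[16, 37, 47]
[1, 5, 5, 705]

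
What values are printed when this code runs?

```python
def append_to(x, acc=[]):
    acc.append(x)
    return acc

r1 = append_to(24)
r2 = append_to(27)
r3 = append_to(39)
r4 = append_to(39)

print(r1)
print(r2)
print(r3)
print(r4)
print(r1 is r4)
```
[24, 27, 39, 39]
[24, 27, 39, 39]
[24, 27, 39, 39]
[24, 27, 39, 39]
True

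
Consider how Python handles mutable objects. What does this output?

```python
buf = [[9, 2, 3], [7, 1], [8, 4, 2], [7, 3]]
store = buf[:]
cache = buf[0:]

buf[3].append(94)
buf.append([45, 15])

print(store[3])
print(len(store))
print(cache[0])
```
[7, 3, 94]
4
[9, 2, 3]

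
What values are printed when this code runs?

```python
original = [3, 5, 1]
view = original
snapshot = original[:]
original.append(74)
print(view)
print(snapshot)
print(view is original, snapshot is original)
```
[3, 5, 1, 74]
[3, 5, 1]
True False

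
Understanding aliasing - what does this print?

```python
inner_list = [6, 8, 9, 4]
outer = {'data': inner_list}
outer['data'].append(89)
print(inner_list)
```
[6, 8, 9, 4, 89]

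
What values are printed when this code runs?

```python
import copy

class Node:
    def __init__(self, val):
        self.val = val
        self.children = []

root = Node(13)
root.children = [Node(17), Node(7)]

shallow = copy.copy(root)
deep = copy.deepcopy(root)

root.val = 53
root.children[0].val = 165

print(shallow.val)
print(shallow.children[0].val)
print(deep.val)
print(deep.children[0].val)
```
13
165
13
17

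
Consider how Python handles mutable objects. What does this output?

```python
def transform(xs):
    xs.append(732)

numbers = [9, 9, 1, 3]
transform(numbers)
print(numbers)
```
[9, 9, 1, 3, 732]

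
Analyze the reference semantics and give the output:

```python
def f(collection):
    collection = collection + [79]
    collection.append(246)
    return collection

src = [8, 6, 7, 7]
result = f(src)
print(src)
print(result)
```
[8, 6, 7, 7]
[8, 6, 7, 7, 79, 246]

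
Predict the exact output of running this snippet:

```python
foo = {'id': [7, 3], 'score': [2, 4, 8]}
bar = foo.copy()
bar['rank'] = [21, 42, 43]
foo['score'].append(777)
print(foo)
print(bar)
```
{'id': [7, 3], 'score': [2, 4, 8, 777]}
{'id': [7, 3], 'score': [2, 4, 8, 777], 'rank': [21, 42, 43]}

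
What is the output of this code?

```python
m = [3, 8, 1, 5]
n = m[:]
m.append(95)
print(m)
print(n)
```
[3, 8, 1, 5, 95]
[3, 8, 1, 5]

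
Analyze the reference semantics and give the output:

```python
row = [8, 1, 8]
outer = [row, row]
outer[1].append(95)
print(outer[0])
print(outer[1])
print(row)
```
[8, 1, 8, 95]
[8, 1, 8, 95]
[8, 1, 8, 95]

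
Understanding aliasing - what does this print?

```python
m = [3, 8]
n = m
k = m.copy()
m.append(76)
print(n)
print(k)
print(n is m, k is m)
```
[3, 8, 76]
[3, 8]
True False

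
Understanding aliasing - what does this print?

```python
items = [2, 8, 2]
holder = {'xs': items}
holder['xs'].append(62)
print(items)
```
[2, 8, 2, 62]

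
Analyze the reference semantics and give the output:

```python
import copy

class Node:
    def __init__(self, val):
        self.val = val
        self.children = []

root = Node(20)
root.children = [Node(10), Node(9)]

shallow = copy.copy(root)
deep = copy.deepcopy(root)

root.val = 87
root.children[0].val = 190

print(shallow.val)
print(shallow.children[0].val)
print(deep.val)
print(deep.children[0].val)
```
20
190
20
10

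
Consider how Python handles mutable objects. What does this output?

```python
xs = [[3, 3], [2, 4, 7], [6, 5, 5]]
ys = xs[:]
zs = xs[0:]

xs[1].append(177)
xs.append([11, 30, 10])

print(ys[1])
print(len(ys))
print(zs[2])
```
[2, 4, 7, 177]
3
[6, 5, 5]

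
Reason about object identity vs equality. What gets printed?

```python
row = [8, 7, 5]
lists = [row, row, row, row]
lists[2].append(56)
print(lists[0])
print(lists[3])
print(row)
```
[8, 7, 5, 56]
[8, 7, 5, 56]
[8, 7, 5, 56]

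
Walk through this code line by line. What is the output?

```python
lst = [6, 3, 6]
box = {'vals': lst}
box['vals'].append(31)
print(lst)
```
[6, 3, 6, 31]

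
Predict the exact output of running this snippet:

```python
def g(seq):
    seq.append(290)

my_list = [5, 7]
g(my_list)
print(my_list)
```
[5, 7, 290]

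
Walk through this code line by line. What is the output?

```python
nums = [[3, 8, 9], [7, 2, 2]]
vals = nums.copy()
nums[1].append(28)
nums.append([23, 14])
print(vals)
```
[[3, 8, 9], [7, 2, 2, 28]]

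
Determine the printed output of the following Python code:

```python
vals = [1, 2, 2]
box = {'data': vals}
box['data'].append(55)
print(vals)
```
[1, 2, 2, 55]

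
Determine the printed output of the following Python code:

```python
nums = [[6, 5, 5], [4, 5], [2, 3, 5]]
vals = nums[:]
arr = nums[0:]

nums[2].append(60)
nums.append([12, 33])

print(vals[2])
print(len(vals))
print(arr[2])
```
[2, 3, 5, 60]
3
[2, 3, 5, 60]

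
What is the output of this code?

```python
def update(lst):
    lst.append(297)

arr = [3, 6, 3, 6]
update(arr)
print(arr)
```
[3, 6, 3, 6, 297]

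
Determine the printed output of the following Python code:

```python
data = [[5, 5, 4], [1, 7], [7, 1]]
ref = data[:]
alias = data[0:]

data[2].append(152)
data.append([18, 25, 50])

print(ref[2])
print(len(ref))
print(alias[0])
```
[7, 1, 152]
3
[5, 5, 4]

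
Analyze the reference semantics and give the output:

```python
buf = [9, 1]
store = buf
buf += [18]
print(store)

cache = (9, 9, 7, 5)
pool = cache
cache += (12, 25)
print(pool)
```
[9, 1, 18]
(9, 9, 7, 5)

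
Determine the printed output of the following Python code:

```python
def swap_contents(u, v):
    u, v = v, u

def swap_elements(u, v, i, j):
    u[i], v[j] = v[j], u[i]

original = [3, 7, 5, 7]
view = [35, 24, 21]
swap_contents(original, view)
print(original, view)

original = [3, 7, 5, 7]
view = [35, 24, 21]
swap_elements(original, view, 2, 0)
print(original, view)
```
[3, 7, 5, 7] [35, 24, 21]
[3, 7, 35, 7] [5, 24, 21]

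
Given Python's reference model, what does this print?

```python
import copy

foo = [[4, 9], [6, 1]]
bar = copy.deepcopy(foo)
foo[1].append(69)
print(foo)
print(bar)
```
[[4, 9], [6, 1, 69]]
[[4, 9], [6, 1]]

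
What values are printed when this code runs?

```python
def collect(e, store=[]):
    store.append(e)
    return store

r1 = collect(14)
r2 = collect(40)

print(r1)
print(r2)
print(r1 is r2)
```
[14, 40]
[14, 40]
True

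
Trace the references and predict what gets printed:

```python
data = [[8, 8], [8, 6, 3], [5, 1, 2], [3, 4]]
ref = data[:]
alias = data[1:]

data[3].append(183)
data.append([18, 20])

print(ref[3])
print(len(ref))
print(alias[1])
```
[3, 4, 183]
4
[5, 1, 2]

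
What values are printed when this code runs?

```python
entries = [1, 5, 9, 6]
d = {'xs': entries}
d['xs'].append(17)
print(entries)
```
[1, 5, 9, 6, 17]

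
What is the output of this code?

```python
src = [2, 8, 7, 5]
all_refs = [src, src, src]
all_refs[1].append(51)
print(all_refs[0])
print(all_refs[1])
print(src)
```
[2, 8, 7, 5, 51]
[2, 8, 7, 5, 51]
[2, 8, 7, 5, 51]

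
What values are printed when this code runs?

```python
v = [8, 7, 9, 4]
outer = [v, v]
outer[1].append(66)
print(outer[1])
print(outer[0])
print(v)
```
[8, 7, 9, 4, 66]
[8, 7, 9, 4, 66]
[8, 7, 9, 4, 66]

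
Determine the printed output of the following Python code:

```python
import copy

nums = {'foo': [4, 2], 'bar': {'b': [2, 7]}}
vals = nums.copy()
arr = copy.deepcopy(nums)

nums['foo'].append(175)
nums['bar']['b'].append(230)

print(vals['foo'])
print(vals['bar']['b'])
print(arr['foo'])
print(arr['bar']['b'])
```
[4, 2, 175]
[2, 7, 230]
[4, 2]
[2, 7]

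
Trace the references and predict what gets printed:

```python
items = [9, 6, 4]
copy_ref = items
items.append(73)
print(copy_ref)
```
[9, 6, 4, 73]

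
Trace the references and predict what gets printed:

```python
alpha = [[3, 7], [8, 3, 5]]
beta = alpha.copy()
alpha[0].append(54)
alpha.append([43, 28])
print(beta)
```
[[3, 7, 54], [8, 3, 5]]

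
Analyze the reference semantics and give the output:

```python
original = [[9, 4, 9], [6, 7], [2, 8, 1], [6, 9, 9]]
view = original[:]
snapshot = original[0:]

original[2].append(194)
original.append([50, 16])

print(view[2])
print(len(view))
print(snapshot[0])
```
[2, 8, 1, 194]
4
[9, 4, 9]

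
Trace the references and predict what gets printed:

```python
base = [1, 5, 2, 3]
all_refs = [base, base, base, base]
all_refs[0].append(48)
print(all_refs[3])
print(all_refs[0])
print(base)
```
[1, 5, 2, 3, 48]
[1, 5, 2, 3, 48]
[1, 5, 2, 3, 48]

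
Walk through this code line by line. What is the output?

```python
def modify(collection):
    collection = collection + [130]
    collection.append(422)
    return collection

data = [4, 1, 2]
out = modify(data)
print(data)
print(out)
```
[4, 1, 2]
[4, 1, 2, 130, 422]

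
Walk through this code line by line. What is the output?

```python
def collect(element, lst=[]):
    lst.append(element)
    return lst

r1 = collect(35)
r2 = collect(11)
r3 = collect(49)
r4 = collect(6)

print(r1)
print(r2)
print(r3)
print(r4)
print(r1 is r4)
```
[35, 11, 49, 6]
[35, 11, 49, 6]
[35, 11, 49, 6]
[35, 11, 49, 6]
True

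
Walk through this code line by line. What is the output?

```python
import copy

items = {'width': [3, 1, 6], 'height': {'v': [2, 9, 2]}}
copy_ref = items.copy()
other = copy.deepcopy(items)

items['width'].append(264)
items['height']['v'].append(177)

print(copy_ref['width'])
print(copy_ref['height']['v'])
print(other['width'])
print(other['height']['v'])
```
[3, 1, 6, 264]
[2, 9, 2, 177]
[3, 1, 6]
[2, 9, 2]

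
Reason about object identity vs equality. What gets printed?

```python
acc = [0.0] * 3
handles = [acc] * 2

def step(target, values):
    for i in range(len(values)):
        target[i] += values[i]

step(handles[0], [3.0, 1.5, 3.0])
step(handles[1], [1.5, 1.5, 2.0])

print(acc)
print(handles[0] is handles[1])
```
[4.5, 3.0, 5.0]
True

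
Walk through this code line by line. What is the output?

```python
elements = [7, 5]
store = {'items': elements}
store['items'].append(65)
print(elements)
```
[7, 5, 65]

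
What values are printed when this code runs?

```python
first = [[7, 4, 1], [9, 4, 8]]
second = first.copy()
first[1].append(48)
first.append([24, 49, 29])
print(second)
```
[[7, 4, 1], [9, 4, 8, 48]]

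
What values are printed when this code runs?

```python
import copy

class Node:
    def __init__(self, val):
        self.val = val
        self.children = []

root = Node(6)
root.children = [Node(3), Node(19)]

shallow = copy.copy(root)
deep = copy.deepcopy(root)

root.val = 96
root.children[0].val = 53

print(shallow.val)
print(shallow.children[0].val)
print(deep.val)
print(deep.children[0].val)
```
6
53
6
3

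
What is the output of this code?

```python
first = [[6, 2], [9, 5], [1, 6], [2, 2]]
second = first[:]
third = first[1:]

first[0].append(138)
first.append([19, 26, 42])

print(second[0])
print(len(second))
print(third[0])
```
[6, 2, 138]
4
[9, 5]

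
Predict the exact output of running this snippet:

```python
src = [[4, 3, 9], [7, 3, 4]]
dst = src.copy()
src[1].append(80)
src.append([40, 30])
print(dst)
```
[[4, 3, 9], [7, 3, 4, 80]]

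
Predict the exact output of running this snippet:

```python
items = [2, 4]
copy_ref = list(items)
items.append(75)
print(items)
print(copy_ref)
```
[2, 4, 75]
[2, 4]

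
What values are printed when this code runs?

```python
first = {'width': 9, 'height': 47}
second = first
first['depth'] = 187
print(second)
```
{'width': 9, 'height': 47, 'depth': 187}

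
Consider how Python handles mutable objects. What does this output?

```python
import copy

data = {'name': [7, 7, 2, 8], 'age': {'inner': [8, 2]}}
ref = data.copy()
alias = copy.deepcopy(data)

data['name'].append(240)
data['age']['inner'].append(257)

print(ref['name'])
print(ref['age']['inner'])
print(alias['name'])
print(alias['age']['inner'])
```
[7, 7, 2, 8, 240]
[8, 2, 257]
[7, 7, 2, 8]
[8, 2]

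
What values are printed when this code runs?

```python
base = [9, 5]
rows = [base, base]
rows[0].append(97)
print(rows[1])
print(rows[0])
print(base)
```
[9, 5, 97]
[9, 5, 97]
[9, 5, 97]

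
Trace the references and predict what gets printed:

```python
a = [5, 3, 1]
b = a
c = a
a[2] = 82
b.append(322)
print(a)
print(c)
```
[5, 3, 82, 322]
[5, 3, 82, 322]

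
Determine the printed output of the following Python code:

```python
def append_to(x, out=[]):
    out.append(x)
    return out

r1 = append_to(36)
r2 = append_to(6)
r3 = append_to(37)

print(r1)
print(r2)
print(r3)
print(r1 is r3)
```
[36, 6, 37]
[36, 6, 37]
[36, 6, 37]
True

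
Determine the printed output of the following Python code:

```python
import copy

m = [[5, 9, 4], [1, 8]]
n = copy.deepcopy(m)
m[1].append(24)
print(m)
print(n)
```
[[5, 9, 4], [1, 8, 24]]
[[5, 9, 4], [1, 8]]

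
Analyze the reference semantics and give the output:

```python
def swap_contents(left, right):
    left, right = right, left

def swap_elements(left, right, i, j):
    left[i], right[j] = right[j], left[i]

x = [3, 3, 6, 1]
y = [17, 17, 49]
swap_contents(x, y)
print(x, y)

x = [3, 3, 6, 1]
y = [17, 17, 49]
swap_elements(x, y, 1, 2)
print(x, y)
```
[3, 3, 6, 1] [17, 17, 49]
[3, 49, 6, 1] [17, 17, 3]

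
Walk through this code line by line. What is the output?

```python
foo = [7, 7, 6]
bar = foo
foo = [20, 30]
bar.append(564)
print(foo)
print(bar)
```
[20, 30]
[7, 7, 6, 564]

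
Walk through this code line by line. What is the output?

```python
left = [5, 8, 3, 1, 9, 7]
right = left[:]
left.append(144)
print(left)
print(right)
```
[5, 8, 3, 1, 9, 7, 144]
[5, 8, 3, 1, 9, 7]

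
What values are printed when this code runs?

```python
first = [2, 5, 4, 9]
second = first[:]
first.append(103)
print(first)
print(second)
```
[2, 5, 4, 9, 103]
[2, 5, 4, 9]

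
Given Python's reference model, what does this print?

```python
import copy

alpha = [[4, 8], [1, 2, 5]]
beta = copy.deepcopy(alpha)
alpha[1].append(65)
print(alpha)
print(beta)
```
[[4, 8], [1, 2, 5, 65]]
[[4, 8], [1, 2, 5]]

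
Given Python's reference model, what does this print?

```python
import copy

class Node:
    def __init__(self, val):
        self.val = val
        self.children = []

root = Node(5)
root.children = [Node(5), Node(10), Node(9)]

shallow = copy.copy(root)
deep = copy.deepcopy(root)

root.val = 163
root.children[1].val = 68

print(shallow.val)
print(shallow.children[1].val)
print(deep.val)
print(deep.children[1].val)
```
5
68
5
10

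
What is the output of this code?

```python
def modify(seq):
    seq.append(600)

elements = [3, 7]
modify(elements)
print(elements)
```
[3, 7, 600]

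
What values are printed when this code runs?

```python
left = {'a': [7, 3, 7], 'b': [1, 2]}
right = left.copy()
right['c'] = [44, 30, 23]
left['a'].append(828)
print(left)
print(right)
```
{'a': [7, 3, 7, 828], 'b': [1, 2]}
{'a': [7, 3, 7, 828], 'b': [1, 2], 'c': [44, 30, 23]}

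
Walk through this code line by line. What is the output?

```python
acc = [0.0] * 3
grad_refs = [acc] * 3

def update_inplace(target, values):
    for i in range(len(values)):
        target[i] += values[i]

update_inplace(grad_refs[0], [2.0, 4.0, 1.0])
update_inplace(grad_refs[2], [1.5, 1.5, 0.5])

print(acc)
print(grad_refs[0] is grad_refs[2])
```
[3.5, 5.5, 1.5]
True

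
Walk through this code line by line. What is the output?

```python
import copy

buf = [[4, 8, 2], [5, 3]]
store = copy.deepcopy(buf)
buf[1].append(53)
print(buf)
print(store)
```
[[4, 8, 2], [5, 3, 53]]
[[4, 8, 2], [5, 3]]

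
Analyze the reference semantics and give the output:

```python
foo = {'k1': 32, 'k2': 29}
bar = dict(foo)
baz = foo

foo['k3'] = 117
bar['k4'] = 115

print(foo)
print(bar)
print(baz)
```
{'k1': 32, 'k2': 29, 'k3': 117}
{'k1': 32, 'k2': 29, 'k4': 115}
{'k1': 32, 'k2': 29, 'k3': 117}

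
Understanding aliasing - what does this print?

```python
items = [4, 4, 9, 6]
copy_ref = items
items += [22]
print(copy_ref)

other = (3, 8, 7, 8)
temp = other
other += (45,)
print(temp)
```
[4, 4, 9, 6, 22]
(3, 8, 7, 8)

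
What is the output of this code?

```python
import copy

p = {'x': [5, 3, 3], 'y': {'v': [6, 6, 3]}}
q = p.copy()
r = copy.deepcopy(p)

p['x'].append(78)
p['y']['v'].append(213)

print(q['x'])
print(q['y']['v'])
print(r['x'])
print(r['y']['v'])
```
[5, 3, 3, 78]
[6, 6, 3, 213]
[5, 3, 3]
[6, 6, 3]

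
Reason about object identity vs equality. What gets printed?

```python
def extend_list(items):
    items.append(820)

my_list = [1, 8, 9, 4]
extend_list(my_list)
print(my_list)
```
[1, 8, 9, 4, 820]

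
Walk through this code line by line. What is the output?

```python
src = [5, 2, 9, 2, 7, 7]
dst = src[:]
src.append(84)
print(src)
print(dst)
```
[5, 2, 9, 2, 7, 7, 84]
[5, 2, 9, 2, 7, 7]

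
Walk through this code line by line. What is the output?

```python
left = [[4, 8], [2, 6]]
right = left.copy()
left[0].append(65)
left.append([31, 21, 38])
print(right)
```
[[4, 8, 65], [2, 6]]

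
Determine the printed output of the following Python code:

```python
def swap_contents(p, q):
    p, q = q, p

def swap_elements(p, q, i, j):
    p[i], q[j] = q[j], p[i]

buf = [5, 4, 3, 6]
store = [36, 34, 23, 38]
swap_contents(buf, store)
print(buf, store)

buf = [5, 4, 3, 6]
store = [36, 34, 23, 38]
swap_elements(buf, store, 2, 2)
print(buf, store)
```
[5, 4, 3, 6] [36, 34, 23, 38]
[5, 4, 23, 6] [36, 34, 3, 38]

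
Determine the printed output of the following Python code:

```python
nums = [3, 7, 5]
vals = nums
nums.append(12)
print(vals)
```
[3, 7, 5, 12]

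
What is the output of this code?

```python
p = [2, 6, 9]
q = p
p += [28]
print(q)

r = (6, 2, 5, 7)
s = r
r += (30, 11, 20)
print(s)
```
[2, 6, 9, 28]
(6, 2, 5, 7)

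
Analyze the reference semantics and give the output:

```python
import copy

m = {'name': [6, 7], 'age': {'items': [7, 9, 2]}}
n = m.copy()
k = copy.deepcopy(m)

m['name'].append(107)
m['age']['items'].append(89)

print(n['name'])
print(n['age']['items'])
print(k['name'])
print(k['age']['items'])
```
[6, 7, 107]
[7, 9, 2, 89]
[6, 7]
[7, 9, 2]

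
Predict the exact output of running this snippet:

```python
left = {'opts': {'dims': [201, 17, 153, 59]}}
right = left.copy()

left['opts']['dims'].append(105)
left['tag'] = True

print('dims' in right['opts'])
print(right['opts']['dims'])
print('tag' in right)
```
True
[201, 17, 153, 59, 105]
False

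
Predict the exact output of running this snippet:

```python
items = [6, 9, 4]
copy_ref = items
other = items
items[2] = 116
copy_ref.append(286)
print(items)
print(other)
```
[6, 9, 116, 286]
[6, 9, 116, 286]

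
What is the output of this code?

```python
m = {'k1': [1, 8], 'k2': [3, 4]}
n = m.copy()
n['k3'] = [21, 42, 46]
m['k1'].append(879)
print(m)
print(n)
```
{'k1': [1, 8, 879], 'k2': [3, 4]}
{'k1': [1, 8, 879], 'k2': [3, 4], 'k3': [21, 42, 46]}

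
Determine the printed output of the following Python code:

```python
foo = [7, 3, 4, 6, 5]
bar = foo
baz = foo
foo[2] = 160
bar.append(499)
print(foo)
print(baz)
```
[7, 3, 160, 6, 5, 499]
[7, 3, 160, 6, 5, 499]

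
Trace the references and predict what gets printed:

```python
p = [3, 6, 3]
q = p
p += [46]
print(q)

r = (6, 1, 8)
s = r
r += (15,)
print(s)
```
[3, 6, 3, 46]
(6, 1, 8)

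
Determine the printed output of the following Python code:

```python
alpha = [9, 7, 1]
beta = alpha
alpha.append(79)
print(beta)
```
[9, 7, 1, 79]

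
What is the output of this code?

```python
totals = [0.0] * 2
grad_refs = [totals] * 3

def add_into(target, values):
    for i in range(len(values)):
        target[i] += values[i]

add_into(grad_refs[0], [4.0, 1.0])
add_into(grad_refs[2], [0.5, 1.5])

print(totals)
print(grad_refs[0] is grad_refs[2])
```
[4.5, 2.5]
True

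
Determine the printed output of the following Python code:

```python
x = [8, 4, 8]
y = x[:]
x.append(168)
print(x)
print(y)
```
[8, 4, 8, 168]
[8, 4, 8]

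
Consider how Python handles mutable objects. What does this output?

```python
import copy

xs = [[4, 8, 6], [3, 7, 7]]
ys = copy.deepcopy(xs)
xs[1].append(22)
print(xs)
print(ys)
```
[[4, 8, 6], [3, 7, 7, 22]]
[[4, 8, 6], [3, 7, 7]]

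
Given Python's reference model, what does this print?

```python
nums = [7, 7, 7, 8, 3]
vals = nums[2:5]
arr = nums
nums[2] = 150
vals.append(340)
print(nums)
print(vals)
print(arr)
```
[7, 7, 150, 8, 3]
[7, 8, 3, 340]
[7, 7, 150, 8, 3]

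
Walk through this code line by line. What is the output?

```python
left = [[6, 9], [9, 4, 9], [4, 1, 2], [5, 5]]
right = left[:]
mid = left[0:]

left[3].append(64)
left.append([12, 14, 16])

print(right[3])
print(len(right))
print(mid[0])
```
[5, 5, 64]
4
[6, 9]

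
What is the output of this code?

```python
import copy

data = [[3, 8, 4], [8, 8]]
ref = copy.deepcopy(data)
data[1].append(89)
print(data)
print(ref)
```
[[3, 8, 4], [8, 8, 89]]
[[3, 8, 4], [8, 8]]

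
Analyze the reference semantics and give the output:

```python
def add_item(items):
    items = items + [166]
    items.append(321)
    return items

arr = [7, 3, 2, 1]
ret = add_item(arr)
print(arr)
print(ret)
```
[7, 3, 2, 1]
[7, 3, 2, 1, 166, 321]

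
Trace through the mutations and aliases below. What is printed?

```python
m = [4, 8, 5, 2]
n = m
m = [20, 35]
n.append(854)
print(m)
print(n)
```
[20, 35]
[4, 8, 5, 2, 854]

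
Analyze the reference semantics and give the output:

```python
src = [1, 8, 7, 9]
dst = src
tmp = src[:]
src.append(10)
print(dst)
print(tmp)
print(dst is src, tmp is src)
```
[1, 8, 7, 9, 10]
[1, 8, 7, 9]
True False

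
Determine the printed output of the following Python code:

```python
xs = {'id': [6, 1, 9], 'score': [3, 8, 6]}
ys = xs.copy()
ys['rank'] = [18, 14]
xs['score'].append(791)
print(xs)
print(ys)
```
{'id': [6, 1, 9], 'score': [3, 8, 6, 791]}
{'id': [6, 1, 9], 'score': [3, 8, 6, 791], 'rank': [18, 14]}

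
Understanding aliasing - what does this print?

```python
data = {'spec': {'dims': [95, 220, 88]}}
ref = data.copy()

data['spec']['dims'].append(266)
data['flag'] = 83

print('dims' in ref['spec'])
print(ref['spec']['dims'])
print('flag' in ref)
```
True
[95, 220, 88, 266]
False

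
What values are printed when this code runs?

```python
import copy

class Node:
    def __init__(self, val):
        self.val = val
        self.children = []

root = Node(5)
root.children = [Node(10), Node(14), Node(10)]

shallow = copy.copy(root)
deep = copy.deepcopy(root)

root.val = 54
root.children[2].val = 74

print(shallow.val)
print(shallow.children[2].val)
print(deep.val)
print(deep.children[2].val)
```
5
74
5
10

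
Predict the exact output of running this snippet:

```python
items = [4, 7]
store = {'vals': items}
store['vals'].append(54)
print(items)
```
[4, 7, 54]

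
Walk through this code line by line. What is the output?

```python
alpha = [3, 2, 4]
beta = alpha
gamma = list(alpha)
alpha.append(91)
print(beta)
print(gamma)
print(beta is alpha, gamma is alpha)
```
[3, 2, 4, 91]
[3, 2, 4]
True False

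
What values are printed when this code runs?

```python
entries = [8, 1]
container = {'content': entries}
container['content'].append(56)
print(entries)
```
[8, 1, 56]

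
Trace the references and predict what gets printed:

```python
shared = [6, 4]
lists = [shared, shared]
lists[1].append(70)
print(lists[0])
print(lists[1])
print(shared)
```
[6, 4, 70]
[6, 4, 70]
[6, 4, 70]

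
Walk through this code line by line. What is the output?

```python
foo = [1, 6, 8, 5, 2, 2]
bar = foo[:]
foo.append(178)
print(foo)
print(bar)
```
[1, 6, 8, 5, 2, 2, 178]
[1, 6, 8, 5, 2, 2]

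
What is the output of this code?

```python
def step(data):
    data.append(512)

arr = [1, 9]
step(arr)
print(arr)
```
[1, 9, 512]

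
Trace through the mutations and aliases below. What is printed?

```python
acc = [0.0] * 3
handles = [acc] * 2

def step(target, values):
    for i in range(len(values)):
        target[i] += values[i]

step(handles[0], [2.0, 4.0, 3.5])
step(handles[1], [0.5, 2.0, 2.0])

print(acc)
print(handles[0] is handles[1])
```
[2.5, 6.0, 5.5]
True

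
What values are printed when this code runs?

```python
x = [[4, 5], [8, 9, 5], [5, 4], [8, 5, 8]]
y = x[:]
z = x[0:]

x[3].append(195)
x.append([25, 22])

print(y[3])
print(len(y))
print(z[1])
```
[8, 5, 8, 195]
4
[8, 9, 5]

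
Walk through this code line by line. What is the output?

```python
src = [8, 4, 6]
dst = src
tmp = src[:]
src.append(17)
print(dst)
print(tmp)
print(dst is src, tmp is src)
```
[8, 4, 6, 17]
[8, 4, 6]
True False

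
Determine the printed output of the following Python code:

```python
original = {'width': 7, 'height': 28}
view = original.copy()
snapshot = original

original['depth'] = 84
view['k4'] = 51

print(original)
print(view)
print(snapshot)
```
{'width': 7, 'height': 28, 'depth': 84}
{'width': 7, 'height': 28, 'k4': 51}
{'width': 7, 'height': 28, 'depth': 84}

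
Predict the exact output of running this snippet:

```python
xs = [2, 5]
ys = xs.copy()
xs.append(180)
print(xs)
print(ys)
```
[2, 5, 180]
[2, 5]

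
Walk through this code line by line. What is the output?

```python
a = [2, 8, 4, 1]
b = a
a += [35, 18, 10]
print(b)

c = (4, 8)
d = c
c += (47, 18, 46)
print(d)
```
[2, 8, 4, 1, 35, 18, 10]
(4, 8)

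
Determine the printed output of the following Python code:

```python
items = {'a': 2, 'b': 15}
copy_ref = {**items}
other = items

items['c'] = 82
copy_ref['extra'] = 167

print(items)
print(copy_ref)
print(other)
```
{'a': 2, 'b': 15, 'c': 82}
{'a': 2, 'b': 15, 'extra': 167}
{'a': 2, 'b': 15, 'c': 82}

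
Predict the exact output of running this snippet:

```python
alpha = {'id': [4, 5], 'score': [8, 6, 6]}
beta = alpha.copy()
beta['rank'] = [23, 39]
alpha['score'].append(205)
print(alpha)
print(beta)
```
{'id': [4, 5], 'score': [8, 6, 6, 205]}
{'id': [4, 5], 'score': [8, 6, 6, 205], 'rank': [23, 39]}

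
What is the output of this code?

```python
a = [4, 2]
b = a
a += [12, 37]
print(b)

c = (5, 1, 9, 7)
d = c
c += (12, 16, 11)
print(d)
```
[4, 2, 12, 37]
(5, 1, 9, 7)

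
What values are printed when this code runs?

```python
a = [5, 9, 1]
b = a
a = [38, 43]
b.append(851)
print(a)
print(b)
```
[38, 43]
[5, 9, 1, 851]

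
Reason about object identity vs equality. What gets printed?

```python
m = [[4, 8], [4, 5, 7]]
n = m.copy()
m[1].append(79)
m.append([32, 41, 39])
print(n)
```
[[4, 8], [4, 5, 7, 79]]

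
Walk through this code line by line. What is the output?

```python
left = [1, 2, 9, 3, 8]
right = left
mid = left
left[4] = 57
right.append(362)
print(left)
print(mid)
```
[1, 2, 9, 3, 57, 362]
[1, 2, 9, 3, 57, 362]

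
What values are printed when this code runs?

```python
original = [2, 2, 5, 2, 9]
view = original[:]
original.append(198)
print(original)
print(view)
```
[2, 2, 5, 2, 9, 198]
[2, 2, 5, 2, 9]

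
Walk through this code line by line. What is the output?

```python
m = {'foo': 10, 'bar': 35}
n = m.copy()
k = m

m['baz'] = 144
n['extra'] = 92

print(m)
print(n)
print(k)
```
{'foo': 10, 'bar': 35, 'baz': 144}
{'foo': 10, 'bar': 35, 'extra': 92}
{'foo': 10, 'bar': 35, 'baz': 144}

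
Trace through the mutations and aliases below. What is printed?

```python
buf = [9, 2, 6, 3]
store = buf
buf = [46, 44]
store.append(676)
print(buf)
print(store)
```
[46, 44]
[9, 2, 6, 3, 676]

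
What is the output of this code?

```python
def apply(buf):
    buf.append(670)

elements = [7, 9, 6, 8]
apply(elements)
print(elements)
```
[7, 9, 6, 8, 670]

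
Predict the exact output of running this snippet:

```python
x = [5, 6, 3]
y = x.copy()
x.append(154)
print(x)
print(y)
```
[5, 6, 3, 154]
[5, 6, 3]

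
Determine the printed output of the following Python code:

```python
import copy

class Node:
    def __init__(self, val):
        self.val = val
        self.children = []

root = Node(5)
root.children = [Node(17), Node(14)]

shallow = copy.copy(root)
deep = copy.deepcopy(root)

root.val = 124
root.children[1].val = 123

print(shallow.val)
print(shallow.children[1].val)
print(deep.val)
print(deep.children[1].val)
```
5
123
5
14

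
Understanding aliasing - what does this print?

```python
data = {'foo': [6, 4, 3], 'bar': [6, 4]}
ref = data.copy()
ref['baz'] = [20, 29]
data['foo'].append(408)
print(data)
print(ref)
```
{'foo': [6, 4, 3, 408], 'bar': [6, 4]}
{'foo': [6, 4, 3, 408], 'bar': [6, 4], 'baz': [20, 29]}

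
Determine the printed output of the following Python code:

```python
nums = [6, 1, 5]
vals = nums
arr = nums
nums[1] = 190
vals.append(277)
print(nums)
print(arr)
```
[6, 190, 5, 277]
[6, 190, 5, 277]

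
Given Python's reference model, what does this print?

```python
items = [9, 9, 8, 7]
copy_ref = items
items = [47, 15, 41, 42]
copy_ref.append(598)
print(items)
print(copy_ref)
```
[47, 15, 41, 42]
[9, 9, 8, 7, 598]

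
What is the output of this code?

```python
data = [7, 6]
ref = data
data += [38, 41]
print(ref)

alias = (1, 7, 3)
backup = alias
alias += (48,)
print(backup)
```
[7, 6, 38, 41]
(1, 7, 3)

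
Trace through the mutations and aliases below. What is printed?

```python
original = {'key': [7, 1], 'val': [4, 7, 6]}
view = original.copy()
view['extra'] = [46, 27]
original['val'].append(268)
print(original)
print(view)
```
{'key': [7, 1], 'val': [4, 7, 6, 268]}
{'key': [7, 1], 'val': [4, 7, 6, 268], 'extra': [46, 27]}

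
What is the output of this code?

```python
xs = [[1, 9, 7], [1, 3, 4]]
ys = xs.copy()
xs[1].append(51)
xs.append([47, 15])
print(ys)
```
[[1, 9, 7], [1, 3, 4, 51]]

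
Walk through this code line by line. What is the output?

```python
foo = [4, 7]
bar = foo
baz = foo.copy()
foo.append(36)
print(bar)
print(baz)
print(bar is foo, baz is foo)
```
[4, 7, 36]
[4, 7]
True False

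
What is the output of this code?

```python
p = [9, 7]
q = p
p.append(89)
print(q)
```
[9, 7, 89]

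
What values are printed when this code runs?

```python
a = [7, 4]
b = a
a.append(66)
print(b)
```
[7, 4, 66]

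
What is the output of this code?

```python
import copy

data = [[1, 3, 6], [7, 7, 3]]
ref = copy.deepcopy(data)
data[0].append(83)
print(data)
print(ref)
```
[[1, 3, 6, 83], [7, 7, 3]]
[[1, 3, 6], [7, 7, 3]]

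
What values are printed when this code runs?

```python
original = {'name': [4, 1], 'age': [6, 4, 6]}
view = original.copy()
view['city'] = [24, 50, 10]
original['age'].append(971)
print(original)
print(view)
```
{'name': [4, 1], 'age': [6, 4, 6, 971]}
{'name': [4, 1], 'age': [6, 4, 6, 971], 'city': [24, 50, 10]}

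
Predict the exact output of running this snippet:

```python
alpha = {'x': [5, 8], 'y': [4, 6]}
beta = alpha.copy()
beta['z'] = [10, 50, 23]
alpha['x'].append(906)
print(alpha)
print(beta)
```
{'x': [5, 8, 906], 'y': [4, 6]}
{'x': [5, 8, 906], 'y': [4, 6], 'z': [10, 50, 23]}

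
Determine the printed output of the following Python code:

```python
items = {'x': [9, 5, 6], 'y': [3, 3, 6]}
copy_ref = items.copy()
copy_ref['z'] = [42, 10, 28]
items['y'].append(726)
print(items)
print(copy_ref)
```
{'x': [9, 5, 6], 'y': [3, 3, 6, 726]}
{'x': [9, 5, 6], 'y': [3, 3, 6, 726], 'z': [42, 10, 28]}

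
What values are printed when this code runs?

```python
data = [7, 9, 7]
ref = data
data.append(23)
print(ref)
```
[7, 9, 7, 23]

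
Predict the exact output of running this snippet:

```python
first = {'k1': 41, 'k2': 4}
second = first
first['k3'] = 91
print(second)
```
{'k1': 41, 'k2': 4, 'k3': 91}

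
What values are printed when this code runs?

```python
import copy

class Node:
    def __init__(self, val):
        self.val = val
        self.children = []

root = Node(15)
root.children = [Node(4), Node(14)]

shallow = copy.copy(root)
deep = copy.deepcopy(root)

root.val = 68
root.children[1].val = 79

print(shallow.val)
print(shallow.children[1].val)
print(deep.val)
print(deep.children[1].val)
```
15
79
15
14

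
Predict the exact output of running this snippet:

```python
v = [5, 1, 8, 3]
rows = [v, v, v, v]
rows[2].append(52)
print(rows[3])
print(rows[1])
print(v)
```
[5, 1, 8, 3, 52]
[5, 1, 8, 3, 52]
[5, 1, 8, 3, 52]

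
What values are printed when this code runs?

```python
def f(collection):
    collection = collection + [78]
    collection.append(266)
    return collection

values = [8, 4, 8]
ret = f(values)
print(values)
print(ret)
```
[8, 4, 8]
[8, 4, 8, 78, 266]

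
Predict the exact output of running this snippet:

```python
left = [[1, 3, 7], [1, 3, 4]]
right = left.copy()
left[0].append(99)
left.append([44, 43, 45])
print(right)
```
[[1, 3, 7, 99], [1, 3, 4]]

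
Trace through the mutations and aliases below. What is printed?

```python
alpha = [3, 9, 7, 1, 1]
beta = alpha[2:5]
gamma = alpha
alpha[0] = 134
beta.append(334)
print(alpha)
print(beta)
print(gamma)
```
[134, 9, 7, 1, 1]
[7, 1, 1, 334]
[134, 9, 7, 1, 1]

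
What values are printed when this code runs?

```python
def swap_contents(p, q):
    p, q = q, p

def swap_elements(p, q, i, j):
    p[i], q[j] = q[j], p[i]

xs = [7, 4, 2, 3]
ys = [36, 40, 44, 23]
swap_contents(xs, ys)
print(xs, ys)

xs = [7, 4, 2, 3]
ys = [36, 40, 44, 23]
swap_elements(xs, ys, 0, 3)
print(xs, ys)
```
[7, 4, 2, 3] [36, 40, 44, 23]
[23, 4, 2, 3] [36, 40, 44, 7]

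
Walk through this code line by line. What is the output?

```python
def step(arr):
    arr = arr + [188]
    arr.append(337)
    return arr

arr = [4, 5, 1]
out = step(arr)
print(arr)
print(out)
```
[4, 5, 1]
[4, 5, 1, 188, 337]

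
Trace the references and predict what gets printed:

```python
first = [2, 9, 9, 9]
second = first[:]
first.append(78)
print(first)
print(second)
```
[2, 9, 9, 9, 78]
[2, 9, 9, 9]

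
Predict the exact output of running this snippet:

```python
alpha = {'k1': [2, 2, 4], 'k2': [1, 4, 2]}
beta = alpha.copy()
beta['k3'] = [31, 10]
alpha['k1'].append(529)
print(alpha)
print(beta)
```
{'k1': [2, 2, 4, 529], 'k2': [1, 4, 2]}
{'k1': [2, 2, 4, 529], 'k2': [1, 4, 2], 'k3': [31, 10]}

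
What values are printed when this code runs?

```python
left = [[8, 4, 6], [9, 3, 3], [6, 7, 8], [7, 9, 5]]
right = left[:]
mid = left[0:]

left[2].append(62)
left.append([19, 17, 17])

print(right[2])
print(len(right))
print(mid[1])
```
[6, 7, 8, 62]
4
[9, 3, 3]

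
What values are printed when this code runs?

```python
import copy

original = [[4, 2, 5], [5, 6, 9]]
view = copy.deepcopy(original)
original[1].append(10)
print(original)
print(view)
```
[[4, 2, 5], [5, 6, 9, 10]]
[[4, 2, 5], [5, 6, 9]]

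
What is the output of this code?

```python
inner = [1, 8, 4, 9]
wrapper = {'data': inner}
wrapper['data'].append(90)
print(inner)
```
[1, 8, 4, 9, 90]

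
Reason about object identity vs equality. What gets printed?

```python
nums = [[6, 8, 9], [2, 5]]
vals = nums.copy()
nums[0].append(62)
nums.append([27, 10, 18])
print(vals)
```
[[6, 8, 9, 62], [2, 5]]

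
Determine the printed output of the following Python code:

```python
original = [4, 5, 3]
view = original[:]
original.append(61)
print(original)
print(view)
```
[4, 5, 3, 61]
[4, 5, 3]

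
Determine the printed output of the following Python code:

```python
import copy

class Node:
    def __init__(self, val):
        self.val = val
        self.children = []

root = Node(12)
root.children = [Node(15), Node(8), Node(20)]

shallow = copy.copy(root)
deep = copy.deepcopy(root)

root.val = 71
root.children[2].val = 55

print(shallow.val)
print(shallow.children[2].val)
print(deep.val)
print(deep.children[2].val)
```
12
55
12
20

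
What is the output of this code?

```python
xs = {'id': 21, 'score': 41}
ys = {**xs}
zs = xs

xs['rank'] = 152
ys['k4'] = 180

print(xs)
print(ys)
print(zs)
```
{'id': 21, 'score': 41, 'rank': 152}
{'id': 21, 'score': 41, 'k4': 180}
{'id': 21, 'score': 41, 'rank': 152}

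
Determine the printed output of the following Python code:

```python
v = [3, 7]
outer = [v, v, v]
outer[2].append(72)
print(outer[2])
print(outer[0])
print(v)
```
[3, 7, 72]
[3, 7, 72]
[3, 7, 72]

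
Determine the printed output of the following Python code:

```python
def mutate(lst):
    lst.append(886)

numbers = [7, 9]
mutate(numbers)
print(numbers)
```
[7, 9, 886]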